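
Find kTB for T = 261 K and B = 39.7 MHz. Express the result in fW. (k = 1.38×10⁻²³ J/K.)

143 fW

P_n = kTB = 1.38×10⁻²³ × 261 × 3.97×10⁷ = 1.43×10⁻¹³ W = 143 fW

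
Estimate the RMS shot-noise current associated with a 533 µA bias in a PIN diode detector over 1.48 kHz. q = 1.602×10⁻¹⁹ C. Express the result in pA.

503 pA

I_n = √(2qI·B)
2qI·B = 2 × 1.602×10⁻¹⁹ × 5.33×10⁻⁴ × 1.48×10³ = 2.53×10⁻¹⁹ A²
I_n = √(2.53×10⁻¹⁹) = 5.03×10⁻¹⁰ A = 503 pA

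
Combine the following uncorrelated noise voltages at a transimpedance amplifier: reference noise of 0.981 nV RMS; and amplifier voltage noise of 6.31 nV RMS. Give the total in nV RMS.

6.39 nV

Uncorrelated sources add in power (mean-square): V_tot = √(ΣV_i²)
V_tot = √[(9.81×10⁻¹⁰)² + (6.31×10⁻⁹)²] = 6.39×10⁻⁹ V = 6.39 nV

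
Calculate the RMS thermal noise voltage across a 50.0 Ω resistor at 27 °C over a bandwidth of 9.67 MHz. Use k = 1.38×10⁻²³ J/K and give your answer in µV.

2.83 µV

T = 27 °C + 273.15 = 300.15 K
V_n = √(4kTRB)
4kTRB = 4 × 1.38×10⁻²³ × 300.15 × 5.00×10¹ × 9.67×10⁶ = 8.01×10⁻¹² V²
V_n = √(8.01×10⁻¹²) = 2.83×10⁻⁶ V = 2.83 µV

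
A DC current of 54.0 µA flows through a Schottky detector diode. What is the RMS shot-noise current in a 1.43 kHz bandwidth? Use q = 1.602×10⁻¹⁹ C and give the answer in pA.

157 pA

I_n = √(2qI·B)
2qI·B = 2 × 1.602×10⁻¹⁹ × 5.40×10⁻⁵ × 1.43×10³ = 2.47×10⁻²⁰ A²
I_n = √(2.47×10⁻²⁰) = 1.57×10⁻¹⁰ A = 157 pA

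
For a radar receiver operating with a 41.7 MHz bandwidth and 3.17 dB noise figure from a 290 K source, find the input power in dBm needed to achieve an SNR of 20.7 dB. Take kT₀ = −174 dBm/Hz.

−73.9 dBm

Sensitivity = −174 + 10 log₁₀(B) + NF + SNR_min
= −174 + 76.2 + 3.17 + 20.7
= −73.93 dBm → −73.9 dBm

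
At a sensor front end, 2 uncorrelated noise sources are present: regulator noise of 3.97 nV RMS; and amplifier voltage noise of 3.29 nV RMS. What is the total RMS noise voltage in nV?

5.16 nV

Uncorrelated sources add in power (mean-square): V_tot = √(ΣV_i²)
V_tot = √[(3.97×10⁻⁹)² + (3.29×10⁻⁹)²] = 5.16×10⁻⁹ V = 5.16 nV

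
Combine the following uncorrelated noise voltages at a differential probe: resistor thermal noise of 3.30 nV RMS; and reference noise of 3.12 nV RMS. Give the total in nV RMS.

4.54 nV

Uncorrelated sources add in power (mean-square): V_tot = √(ΣV_i²)
V_tot = √[(3.30×10⁻⁹)² + (3.12×10⁻⁹)²] = 4.54×10⁻⁹ V = 4.54 nV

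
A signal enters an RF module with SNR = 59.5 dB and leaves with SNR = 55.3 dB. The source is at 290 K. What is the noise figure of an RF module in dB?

NF (dB) = SNR_in(dB) − SNR_out(dB) when the source is at T₀
NF = 59.5 − 55.3 = 4.2 dB

4.2 dB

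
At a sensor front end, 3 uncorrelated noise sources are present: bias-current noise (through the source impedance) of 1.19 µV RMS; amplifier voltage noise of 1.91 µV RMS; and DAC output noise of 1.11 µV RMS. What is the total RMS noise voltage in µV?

Uncorrelated sources add in power (mean-square): V_tot = √(ΣV_i²)
V_tot = √[(1.19×10⁻⁶)² + (1.91×10⁻⁶)² + (1.11×10⁻⁶)²] = 2.51×10⁻⁶ V = 2.51 µV

2.51 µV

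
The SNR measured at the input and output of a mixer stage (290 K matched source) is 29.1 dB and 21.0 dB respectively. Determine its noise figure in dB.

8.1 dB

NF (dB) = SNR_in(dB) − SNR_out(dB) when the source is at T₀
NF = 29.1 − 21.0 = 8.1 dB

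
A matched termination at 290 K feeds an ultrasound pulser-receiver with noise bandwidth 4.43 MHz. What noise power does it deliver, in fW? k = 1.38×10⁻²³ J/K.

17.7 fW

P_n = kTB = 1.38×10⁻²³ × 290 × 4.43×10⁶ = 1.77×10⁻¹⁴ W = 17.7 fW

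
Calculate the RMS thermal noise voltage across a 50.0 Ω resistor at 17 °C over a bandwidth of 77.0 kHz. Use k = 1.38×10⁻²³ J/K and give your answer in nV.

248 nV

T = 17 °C + 273.15 = 290.15 K
V_n = √(4kTRB)
4kTRB = 4 × 1.38×10⁻²³ × 290.15 × 5.00×10¹ × 7.70×10⁴ = 6.17×10⁻¹⁴ V²
V_n = √(6.17×10⁻¹⁴) = 2.48×10⁻⁷ V = 248 nV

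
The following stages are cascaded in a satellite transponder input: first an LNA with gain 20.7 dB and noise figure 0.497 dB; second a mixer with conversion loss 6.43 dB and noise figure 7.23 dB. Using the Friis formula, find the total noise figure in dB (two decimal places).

0.64 dB

Convert to linear (a loss of L dB is a gain of −L dB): F_i = 10^(NF_i/10), G_i = 10^(G_i,dB/10)
  Stage 1: F_1 = 10^(0.497/10) = 1.121, G_1 = 10^(20.7/10) = 117.5
  Stage 2: F_2 = 10^(7.23/10) = 5.284, G_2 = 10^(−6.43/10) = 0.2275
Friis cascade:
  F = 1.121 + (5.284 − 1)/117.5 = 1.158
NF = 10 log₁₀(1.158) = 0.64 dB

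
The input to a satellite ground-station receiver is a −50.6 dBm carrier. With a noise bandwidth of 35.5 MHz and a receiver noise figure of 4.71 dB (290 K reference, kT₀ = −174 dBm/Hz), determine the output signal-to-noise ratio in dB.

43.2 dB

Noise floor: N = −174 + 10 log₁₀(B) + NF
10 log₁₀(3.55×10⁷) = 75.5 dB
N = −174 + 75.5 + 4.71 = −93.79 dBm
SNR = P_sig − N = −50.6 − (−93.79) = 43.19 dB → 43.2 dB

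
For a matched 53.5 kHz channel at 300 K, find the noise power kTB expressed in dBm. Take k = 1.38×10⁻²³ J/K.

P_n = kTB = 1.38×10⁻²³ × 300 × 5.35×10⁴ = 2.21×10⁻¹⁶ W
In dBm: 10 log₁₀(2.21×10⁻¹⁶ / 10⁻³) = −126.5 dBm

−126.5 dBm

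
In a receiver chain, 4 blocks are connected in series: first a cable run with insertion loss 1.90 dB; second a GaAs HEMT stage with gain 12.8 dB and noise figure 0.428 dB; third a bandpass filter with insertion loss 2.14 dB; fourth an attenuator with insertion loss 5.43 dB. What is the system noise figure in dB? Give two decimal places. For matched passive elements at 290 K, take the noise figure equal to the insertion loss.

Convert to linear (a loss of L dB is a gain of −L dB): F_i = 10^(NF_i/10), G_i = 10^(G_i,dB/10)
  Stage 1: F_1 = 10^(1.90/10) = 1.549, G_1 = 10^(−1.90/10) = 0.6457
  Stage 2: F_2 = 10^(0.428/10) = 1.104, G_2 = 10^(12.8/10) = 19.05
  Stage 3: F_3 = 10^(2.14/10) = 1.637, G_3 = 10^(−2.14/10) = 0.6109
  Stage 4: F_4 = 10^(5.43/10) = 3.491, G_4 = 10^(−5.43/10) = 0.2864
Friis cascade:
  F = 1.549 + (1.104 − 1)/0.6457 + (1.637 − 1)/12.30 + (3.491 − 1)/7.516 = 2.092
NF = 10 log₁₀(2.092) = 3.21 dB

3.21 dB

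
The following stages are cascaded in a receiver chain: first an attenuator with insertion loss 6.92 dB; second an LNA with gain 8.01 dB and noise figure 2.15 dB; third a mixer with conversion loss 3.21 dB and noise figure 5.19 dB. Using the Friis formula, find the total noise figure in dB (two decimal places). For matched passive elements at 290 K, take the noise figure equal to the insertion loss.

9.94 dB

Convert to linear (a loss of L dB is a gain of −L dB): F_i = 10^(NF_i/10), G_i = 10^(G_i,dB/10)
  Stage 1: F_1 = 10^(6.92/10) = 4.920, G_1 = 10^(−6.92/10) = 0.2032
  Stage 2: F_2 = 10^(2.15/10) = 1.641, G_2 = 10^(8.01/10) = 6.324
  Stage 3: F_3 = 10^(5.19/10) = 3.304, G_3 = 10^(−3.21/10) = 0.4775
Friis cascade:
  F = 4.920 + (1.641 − 1)/0.2032 + (3.304 − 1)/1.285 = 9.865
NF = 10 log₁₀(9.865) = 9.94 dB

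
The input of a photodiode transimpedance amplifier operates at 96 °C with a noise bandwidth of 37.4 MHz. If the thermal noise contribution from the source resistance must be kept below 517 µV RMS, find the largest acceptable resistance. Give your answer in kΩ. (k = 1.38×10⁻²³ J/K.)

T = 96 °C + 273.15 = 369.15 K
Johnson–Nyquist: V_n = √(4kTRB) ⇒ R = V_n² / (4kTB)
4kTB = 4 × 1.38×10⁻²³ × 369.15 × 3.74×10⁷ = 7.62×10⁻¹³
R = (5.17×10⁻⁴)² / 7.62×10⁻¹³ = 3.51×10⁵ Ω = 351 kΩ

351 kΩ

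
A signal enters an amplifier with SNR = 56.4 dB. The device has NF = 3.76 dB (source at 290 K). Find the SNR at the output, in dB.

52.64 dB

By definition F = SNR_in/SNR_out, so in dB: SNR_out = SNR_in − NF
SNR_out = 56.4 − 3.76 = 52.64 dB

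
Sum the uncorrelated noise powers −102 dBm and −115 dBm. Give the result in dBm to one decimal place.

Convert to linear, add, convert back:
P₁ = 6.31×10⁻¹⁴ W, P₂ = 3.16×10⁻¹⁵ W
P_tot = 6.63×10⁻¹⁴ W → 10 log₁₀(P_tot / 10⁻³) = −101.8 dBm

−101.8 dBm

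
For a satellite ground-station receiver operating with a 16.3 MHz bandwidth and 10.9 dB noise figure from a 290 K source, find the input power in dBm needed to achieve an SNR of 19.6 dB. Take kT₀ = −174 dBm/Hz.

−71.4 dBm

Sensitivity = −174 + 10 log₁₀(B) + NF + SNR_min
= −174 + 72.12 + 10.9 + 19.6
= −71.38 dBm → −71.4 dBm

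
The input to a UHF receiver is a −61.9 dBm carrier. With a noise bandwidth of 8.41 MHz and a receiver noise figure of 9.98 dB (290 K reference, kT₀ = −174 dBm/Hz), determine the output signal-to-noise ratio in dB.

32.9 dB

Noise floor: N = −174 + 10 log₁₀(B) + NF
10 log₁₀(8.41×10⁶) = 69.25 dB
N = −174 + 69.25 + 9.98 = −94.77 dBm
SNR = P_sig − N = −61.9 − (−94.77) = 32.87 dB → 32.9 dB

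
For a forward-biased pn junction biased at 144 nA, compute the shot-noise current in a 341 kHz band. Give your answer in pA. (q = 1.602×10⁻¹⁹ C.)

I_n = √(2qI·B)
2qI·B = 2 × 1.602×10⁻¹⁹ × 1.44×10⁻⁷ × 3.41×10⁵ = 1.57×10⁻²⁰ A²
I_n = √(1.57×10⁻²⁰) = 1.25×10⁻¹⁰ A = 125 pA

125 pA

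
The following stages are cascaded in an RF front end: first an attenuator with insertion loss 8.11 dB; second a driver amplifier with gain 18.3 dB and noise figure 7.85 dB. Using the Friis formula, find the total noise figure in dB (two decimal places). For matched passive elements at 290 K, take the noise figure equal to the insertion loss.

15.96 dB

Convert to linear (a loss of L dB is a gain of −L dB): F_i = 10^(NF_i/10), G_i = 10^(G_i,dB/10)
  Stage 1: F_1 = 10^(8.11/10) = 6.471, G_1 = 10^(−8.11/10) = 0.1545
  Stage 2: F_2 = 10^(7.85/10) = 6.095, G_2 = 10^(18.3/10) = 67.61
Friis cascade:
  F = 6.471 + (6.095 − 1)/0.1545 = 39.45
NF = 10 log₁₀(39.45) = 15.96 dB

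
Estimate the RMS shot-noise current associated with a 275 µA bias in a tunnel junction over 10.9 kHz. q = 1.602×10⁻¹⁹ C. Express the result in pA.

980 pA

I_n = √(2qI·B)
2qI·B = 2 × 1.602×10⁻¹⁹ × 2.75×10⁻⁴ × 1.09×10⁴ = 9.60×10⁻¹⁹ A²
I_n = √(9.60×10⁻¹⁹) = 9.80×10⁻¹⁰ A = 980 pA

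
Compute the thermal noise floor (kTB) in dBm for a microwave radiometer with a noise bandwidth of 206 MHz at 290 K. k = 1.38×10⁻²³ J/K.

P_n = kTB = 1.38×10⁻²³ × 290 × 2.06×10⁸ = 8.24×10⁻¹³ W
In dBm: 10 log₁₀(8.24×10⁻¹³ / 10⁻³) = −90.8 dBm

−90.8 dBm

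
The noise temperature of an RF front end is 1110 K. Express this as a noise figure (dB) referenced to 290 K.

6.84 dB

F = 1 + T_e/T₀ = 1 + 1110/290 = 4.82759
NF = 10 log₁₀(4.82759) = 6.84 dB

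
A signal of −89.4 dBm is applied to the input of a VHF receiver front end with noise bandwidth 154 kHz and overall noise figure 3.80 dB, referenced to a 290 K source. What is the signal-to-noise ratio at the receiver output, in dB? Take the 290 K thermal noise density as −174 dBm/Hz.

Noise floor: N = −174 + 10 log₁₀(B) + NF
10 log₁₀(1.54×10⁵) = 51.88 dB
N = −174 + 51.88 + 3.80 = −118.32 dBm
SNR = P_sig − N = −89.4 − (−118.32) = 28.92 dB → 28.9 dB

28.9 dB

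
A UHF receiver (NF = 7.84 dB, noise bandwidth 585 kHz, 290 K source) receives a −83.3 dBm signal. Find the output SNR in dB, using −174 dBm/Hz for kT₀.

Noise floor: N = −174 + 10 log₁₀(B) + NF
10 log₁₀(5.85×10⁵) = 57.67 dB
N = −174 + 57.67 + 7.84 = −108.49 dBm
SNR = P_sig − N = −83.3 − (−108.49) = 25.19 dB → 25.2 dB

25.2 dB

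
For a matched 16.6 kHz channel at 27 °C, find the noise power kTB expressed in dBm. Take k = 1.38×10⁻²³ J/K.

T = 27 °C + 273.15 = 300.15 K
P_n = kTB = 1.38×10⁻²³ × 300.15 × 1.66×10⁴ = 6.88×10⁻¹⁷ W
In dBm: 10 log₁₀(6.88×10⁻¹⁷ / 10⁻³) = −131.6 dBm

−131.6 dBm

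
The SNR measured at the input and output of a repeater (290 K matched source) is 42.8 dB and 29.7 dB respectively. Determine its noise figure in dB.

13.1 dB

NF (dB) = SNR_in(dB) − SNR_out(dB) when the source is at T₀
NF = 42.8 − 29.7 = 13.1 dB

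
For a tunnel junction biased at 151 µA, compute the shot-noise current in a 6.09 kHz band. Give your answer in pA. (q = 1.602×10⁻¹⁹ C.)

543 pA

I_n = √(2qI·B)
2qI·B = 2 × 1.602×10⁻¹⁹ × 1.51×10⁻⁴ × 6.09×10³ = 2.95×10⁻¹⁹ A²
I_n = √(2.95×10⁻¹⁹) = 5.43×10⁻¹⁰ A = 543 pA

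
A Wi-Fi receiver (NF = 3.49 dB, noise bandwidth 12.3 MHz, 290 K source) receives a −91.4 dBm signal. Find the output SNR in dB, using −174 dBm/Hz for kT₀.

8.2 dB

Noise floor: N = −174 + 10 log₁₀(B) + NF
10 log₁₀(1.23×10⁷) = 70.9 dB
N = −174 + 70.9 + 3.49 = −99.61 dBm
SNR = P_sig − N = −91.4 − (−99.61) = 8.21 dB → 8.2 dB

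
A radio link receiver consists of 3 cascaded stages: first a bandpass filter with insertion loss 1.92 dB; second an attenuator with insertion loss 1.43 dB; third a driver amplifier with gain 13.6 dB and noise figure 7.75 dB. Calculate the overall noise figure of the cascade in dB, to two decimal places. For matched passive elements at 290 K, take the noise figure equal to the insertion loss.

11.10 dB

Convert to linear (a loss of L dB is a gain of −L dB): F_i = 10^(NF_i/10), G_i = 10^(G_i,dB/10)
  Stage 1: F_1 = 10^(1.92/10) = 1.556, G_1 = 10^(−1.92/10) = 0.6427
  Stage 2: F_2 = 10^(1.43/10) = 1.390, G_2 = 10^(−1.43/10) = 0.7194
  Stage 3: F_3 = 10^(7.75/10) = 5.957, G_3 = 10^(13.6/10) = 22.91
Friis cascade:
  F = 1.556 + (1.390 − 1)/0.6427 + (5.957 − 1)/0.4624 = 12.88
NF = 10 log₁₀(12.88) = 11.10 dB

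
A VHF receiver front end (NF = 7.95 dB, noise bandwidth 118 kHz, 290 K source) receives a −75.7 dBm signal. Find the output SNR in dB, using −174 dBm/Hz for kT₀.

Noise floor: N = −174 + 10 log₁₀(B) + NF
10 log₁₀(1.18×10⁵) = 50.72 dB
N = −174 + 50.72 + 7.95 = −115.33 dBm
SNR = P_sig − N = −75.7 − (−115.33) = 39.63 dB → 39.6 dB

39.6 dB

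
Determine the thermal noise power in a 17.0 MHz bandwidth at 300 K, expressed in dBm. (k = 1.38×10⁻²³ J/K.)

P_n = kTB = 1.38×10⁻²³ × 300 × 1.70×10⁷ = 7.04×10⁻¹⁴ W
In dBm: 10 log₁₀(7.04×10⁻¹⁴ / 10⁻³) = −101.5 dBm

−101.5 dBm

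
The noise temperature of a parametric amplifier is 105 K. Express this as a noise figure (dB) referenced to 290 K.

1.34 dB

F = 1 + T_e/T₀ = 1 + 105/290 = 1.36207
NF = 10 log₁₀(1.36207) = 1.34 dB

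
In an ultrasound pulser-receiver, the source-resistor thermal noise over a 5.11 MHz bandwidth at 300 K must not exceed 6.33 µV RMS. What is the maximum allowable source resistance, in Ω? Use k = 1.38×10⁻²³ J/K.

474 Ω

Johnson–Nyquist: V_n = √(4kTRB) ⇒ R = V_n² / (4kTB)
4kTB = 4 × 1.38×10⁻²³ × 300 × 5.11×10⁶ = 8.46×10⁻¹⁴
R = (6.33×10⁻⁶)² / 8.46×10⁻¹⁴ = 4.74×10² Ω = 474 Ω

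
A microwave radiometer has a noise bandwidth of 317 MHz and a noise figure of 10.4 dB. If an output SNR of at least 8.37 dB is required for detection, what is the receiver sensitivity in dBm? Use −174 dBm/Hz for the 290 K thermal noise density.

−70.2 dBm

Sensitivity = −174 + 10 log₁₀(B) + NF + SNR_min
= −174 + 85.01 + 10.4 + 8.37
= −70.22 dBm → −70.2 dBm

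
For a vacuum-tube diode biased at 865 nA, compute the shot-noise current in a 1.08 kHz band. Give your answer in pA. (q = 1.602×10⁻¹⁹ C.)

17.3 pA

I_n = √(2qI·B)
2qI·B = 2 × 1.602×10⁻¹⁹ × 8.65×10⁻⁷ × 1.08×10³ = 2.99×10⁻²² A²
I_n = √(2.99×10⁻²²) = 1.73×10⁻¹¹ A = 17.3 pA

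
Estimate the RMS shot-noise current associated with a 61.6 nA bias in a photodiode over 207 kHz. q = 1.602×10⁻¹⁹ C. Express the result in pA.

I_n = √(2qI·B)
2qI·B = 2 × 1.602×10⁻¹⁹ × 6.16×10⁻⁸ × 2.07×10⁵ = 4.09×10⁻²¹ A²
I_n = √(4.09×10⁻²¹) = 6.39×10⁻¹¹ A = 63.9 pA

63.9 pA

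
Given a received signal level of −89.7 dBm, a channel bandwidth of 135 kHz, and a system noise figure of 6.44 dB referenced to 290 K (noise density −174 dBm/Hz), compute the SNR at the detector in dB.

26.6 dB

Noise floor: N = −174 + 10 log₁₀(B) + NF
10 log₁₀(1.35×10⁵) = 51.3 dB
N = −174 + 51.3 + 6.44 = −116.26 dBm
SNR = P_sig − N = −89.7 − (−116.26) = 26.56 dB → 26.6 dB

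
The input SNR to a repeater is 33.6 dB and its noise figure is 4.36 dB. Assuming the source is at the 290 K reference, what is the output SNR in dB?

By definition F = SNR_in/SNR_out, so in dB: SNR_out = SNR_in − NF
SNR_out = 33.6 − 4.36 = 29.24 dB

29.24 dB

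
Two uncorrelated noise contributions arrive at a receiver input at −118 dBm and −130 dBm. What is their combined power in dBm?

−117.7 dBm

Convert to linear, add, convert back:
P₁ = 1.58×10⁻¹⁵ W, P₂ = 1.00×10⁻¹⁶ W
P_tot = 1.68×10⁻¹⁵ W → 10 log₁₀(P_tot / 10⁻³) = −117.7 dBm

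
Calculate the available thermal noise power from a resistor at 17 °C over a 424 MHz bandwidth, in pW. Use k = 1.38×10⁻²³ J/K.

1.70 pW

T = 17 °C + 273.15 = 290.15 K
P_n = kTB = 1.38×10⁻²³ × 290.15 × 4.24×10⁸ = 1.70×10⁻¹² W = 1.70 pW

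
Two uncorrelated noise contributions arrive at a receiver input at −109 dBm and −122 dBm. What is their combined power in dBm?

−108.8 dBm

Convert to linear, add, convert back:
P₁ = 1.26×10⁻¹⁴ W, P₂ = 6.31×10⁻¹⁶ W
P_tot = 1.32×10⁻¹⁴ W → 10 log₁₀(P_tot / 10⁻³) = −108.8 dBm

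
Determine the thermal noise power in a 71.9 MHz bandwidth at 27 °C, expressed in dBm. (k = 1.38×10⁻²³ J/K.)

−95.3 dBm

T = 27 °C + 273.15 = 300.15 K
P_n = kTB = 1.38×10⁻²³ × 300.15 × 7.19×10⁷ = 2.98×10⁻¹³ W
In dBm: 10 log₁₀(2.98×10⁻¹³ / 10⁻³) = −95.3 dBm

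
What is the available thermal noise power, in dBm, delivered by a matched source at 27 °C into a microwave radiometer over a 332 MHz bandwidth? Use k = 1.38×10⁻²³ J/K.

T = 27 °C + 273.15 = 300.15 K
P_n = kTB = 1.38×10⁻²³ × 300.15 × 3.32×10⁸ = 1.38×10⁻¹² W
In dBm: 10 log₁₀(1.38×10⁻¹² / 10⁻³) = −88.6 dBm

−88.6 dBm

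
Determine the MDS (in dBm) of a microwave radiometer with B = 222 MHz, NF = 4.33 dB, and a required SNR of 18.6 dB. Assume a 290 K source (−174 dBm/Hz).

Sensitivity = −174 + 10 log₁₀(B) + NF + SNR_min
= −174 + 83.46 + 4.33 + 18.6
= −67.61 dBm → −67.6 dBm

−67.6 dBm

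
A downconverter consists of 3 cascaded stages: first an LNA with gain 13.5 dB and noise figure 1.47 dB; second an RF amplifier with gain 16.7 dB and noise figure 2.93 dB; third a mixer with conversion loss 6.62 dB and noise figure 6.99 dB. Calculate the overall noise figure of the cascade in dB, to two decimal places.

1.61 dB

Convert to linear (a loss of L dB is a gain of −L dB): F_i = 10^(NF_i/10), G_i = 10^(G_i,dB/10)
  Stage 1: F_1 = 10^(1.47/10) = 1.403, G_1 = 10^(13.5/10) = 22.39
  Stage 2: F_2 = 10^(2.93/10) = 1.963, G_2 = 10^(16.7/10) = 46.77
  Stage 3: F_3 = 10^(6.99/10) = 5.000, G_3 = 10^(−6.62/10) = 0.2178
Friis cascade:
  F = 1.403 + (1.963 − 1)/22.39 + (5.000 − 1)/1047 = 1.450
NF = 10 log₁₀(1.450) = 1.61 dB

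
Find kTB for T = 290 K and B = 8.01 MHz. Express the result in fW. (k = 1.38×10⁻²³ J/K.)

32.1 fW

P_n = kTB = 1.38×10⁻²³ × 290 × 8.01×10⁶ = 3.21×10⁻¹⁴ W = 32.1 fW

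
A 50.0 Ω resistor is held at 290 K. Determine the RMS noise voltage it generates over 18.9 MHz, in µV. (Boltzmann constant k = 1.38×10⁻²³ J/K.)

3.89 µV

V_n = √(4kTRB)
4kTRB = 4 × 1.38×10⁻²³ × 290 × 5.00×10¹ × 1.89×10⁷ = 1.51×10⁻¹¹ V²
V_n = √(1.51×10⁻¹¹) = 3.89×10⁻⁶ V = 3.89 µV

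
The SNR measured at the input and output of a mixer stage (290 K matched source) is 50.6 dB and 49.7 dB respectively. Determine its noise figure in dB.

NF (dB) = SNR_in(dB) − SNR_out(dB) when the source is at T₀
NF = 50.6 − 49.7 = 0.9 dB

0.9 dB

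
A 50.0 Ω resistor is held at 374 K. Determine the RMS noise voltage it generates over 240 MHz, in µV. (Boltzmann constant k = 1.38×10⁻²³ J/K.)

V_n = √(4kTRB)
4kTRB = 4 × 1.38×10⁻²³ × 374 × 5.00×10¹ × 2.40×10⁸ = 2.48×10⁻¹⁰ V²
V_n = √(2.48×10⁻¹⁰) = 1.57×10⁻⁵ V = 15.7 µV

15.7 µV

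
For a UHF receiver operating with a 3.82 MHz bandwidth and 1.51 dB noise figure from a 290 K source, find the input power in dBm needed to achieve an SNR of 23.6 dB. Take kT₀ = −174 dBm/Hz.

−83.1 dBm

Sensitivity = −174 + 10 log₁₀(B) + NF + SNR_min
= −174 + 65.82 + 1.51 + 23.6
= −83.07 dBm → −83.1 dBm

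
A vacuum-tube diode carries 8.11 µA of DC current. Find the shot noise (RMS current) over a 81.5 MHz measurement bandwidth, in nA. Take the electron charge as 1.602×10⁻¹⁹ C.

14.6 nA

I_n = √(2qI·B)
2qI·B = 2 × 1.602×10⁻¹⁹ × 8.11×10⁻⁶ × 8.15×10⁷ = 2.12×10⁻¹⁶ A²
I_n = √(2.12×10⁻¹⁶) = 1.46×10⁻⁸ A = 14.6 nA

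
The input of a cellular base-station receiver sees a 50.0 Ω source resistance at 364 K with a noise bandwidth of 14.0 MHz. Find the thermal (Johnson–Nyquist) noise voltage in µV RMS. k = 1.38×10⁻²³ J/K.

3.75 µV

V_n = √(4kTRB)
4kTRB = 4 × 1.38×10⁻²³ × 364 × 5.00×10¹ × 1.40×10⁷ = 1.41×10⁻¹¹ V²
V_n = √(1.41×10⁻¹¹) = 3.75×10⁻⁶ V = 3.75 µV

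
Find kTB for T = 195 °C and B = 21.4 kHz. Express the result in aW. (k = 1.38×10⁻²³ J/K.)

138 aW

T = 195 °C + 273.15 = 468.15 K
P_n = kTB = 1.38×10⁻²³ × 468.15 × 2.14×10⁴ = 1.38×10⁻¹⁶ W = 138 aW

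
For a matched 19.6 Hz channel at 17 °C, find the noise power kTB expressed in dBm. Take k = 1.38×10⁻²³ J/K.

T = 17 °C + 273.15 = 290.15 K
P_n = kTB = 1.38×10⁻²³ × 290.15 × 1.96×10¹ = 7.85×10⁻²⁰ W
In dBm: 10 log₁₀(7.85×10⁻²⁰ / 10⁻³) = −161.1 dBm

−161.1 dBm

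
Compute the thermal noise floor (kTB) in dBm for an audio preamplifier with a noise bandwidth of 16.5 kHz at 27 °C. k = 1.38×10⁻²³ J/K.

−131.7 dBm

T = 27 °C + 273.15 = 300.15 K
P_n = kTB = 1.38×10⁻²³ × 300.15 × 1.65×10⁴ = 6.83×10⁻¹⁷ W
In dBm: 10 log₁₀(6.83×10⁻¹⁷ / 10⁻³) = −131.7 dBm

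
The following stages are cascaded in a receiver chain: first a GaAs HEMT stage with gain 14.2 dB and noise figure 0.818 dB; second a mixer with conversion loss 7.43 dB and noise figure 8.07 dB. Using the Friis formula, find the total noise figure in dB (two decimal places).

Convert to linear (a loss of L dB is a gain of −L dB): F_i = 10^(NF_i/10), G_i = 10^(G_i,dB/10)
  Stage 1: F_1 = 10^(0.818/10) = 1.207, G_1 = 10^(14.2/10) = 26.30
  Stage 2: F_2 = 10^(8.07/10) = 6.412, G_2 = 10^(−7.43/10) = 0.1807
Friis cascade:
  F = 1.207 + (6.412 − 1)/26.30 = 1.413
NF = 10 log₁₀(1.413) = 1.50 dB

1.50 dB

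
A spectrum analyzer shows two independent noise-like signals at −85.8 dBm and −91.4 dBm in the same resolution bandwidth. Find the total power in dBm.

Convert to linear, add, convert back:
P₁ = 2.63×10⁻¹² W, P₂ = 7.24×10⁻¹³ W
P_tot = 3.35×10⁻¹² W → 10 log₁₀(P_tot / 10⁻³) = −84.7 dBm

−84.7 dBm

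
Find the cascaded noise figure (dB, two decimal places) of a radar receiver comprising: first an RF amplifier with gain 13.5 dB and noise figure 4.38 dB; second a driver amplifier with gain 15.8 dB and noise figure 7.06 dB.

4.66 dB

Convert to linear (a loss of L dB is a gain of −L dB): F_i = 10^(NF_i/10), G_i = 10^(G_i,dB/10)
  Stage 1: F_1 = 10^(4.38/10) = 2.742, G_1 = 10^(13.5/10) = 22.39
  Stage 2: F_2 = 10^(7.06/10) = 5.082, G_2 = 10^(15.8/10) = 38.02
Friis cascade:
  F = 2.742 + (5.082 − 1)/22.39 = 2.924
NF = 10 log₁₀(2.924) = 4.66 dB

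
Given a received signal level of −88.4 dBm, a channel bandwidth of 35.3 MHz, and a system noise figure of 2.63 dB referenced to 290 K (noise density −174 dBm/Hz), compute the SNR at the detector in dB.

7.5 dB

Noise floor: N = −174 + 10 log₁₀(B) + NF
10 log₁₀(3.53×10⁷) = 75.48 dB
N = −174 + 75.48 + 2.63 = −95.89 dBm
SNR = P_sig − N = −88.4 − (−95.89) = 7.49 dB → 7.5 dB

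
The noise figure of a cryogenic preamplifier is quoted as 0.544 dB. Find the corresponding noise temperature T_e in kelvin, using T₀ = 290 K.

F = 10^(0.544/10) = 1.13344
T_e = (F − 1)·T₀ = (1.13344 − 1) × 290 = 38.7 K

38.7 K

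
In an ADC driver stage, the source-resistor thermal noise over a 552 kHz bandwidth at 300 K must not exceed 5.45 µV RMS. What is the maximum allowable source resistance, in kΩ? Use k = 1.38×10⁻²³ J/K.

Johnson–Nyquist: V_n = √(4kTRB) ⇒ R = V_n² / (4kTB)
4kTB = 4 × 1.38×10⁻²³ × 300 × 5.52×10⁵ = 9.14×10⁻¹⁵
R = (5.45×10⁻⁶)² / 9.14×10⁻¹⁵ = 3.25×10³ Ω = 3.25 kΩ

3.25 kΩ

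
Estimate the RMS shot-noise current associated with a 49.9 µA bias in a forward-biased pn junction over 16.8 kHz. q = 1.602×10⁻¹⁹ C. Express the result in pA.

I_n = √(2qI·B)
2qI·B = 2 × 1.602×10⁻¹⁹ × 4.99×10⁻⁵ × 1.68×10⁴ = 2.69×10⁻¹⁹ A²
I_n = √(2.69×10⁻¹⁹) = 5.18×10⁻¹⁰ A = 518 pA

518 pA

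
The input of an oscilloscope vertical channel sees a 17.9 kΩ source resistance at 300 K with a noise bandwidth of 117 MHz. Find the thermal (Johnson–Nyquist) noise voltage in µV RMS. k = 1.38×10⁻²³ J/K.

V_n = √(4kTRB)
4kTRB = 4 × 1.38×10⁻²³ × 300 × 1.79×10⁴ × 1.17×10⁸ = 3.47×10⁻⁸ V²
V_n = √(3.47×10⁻⁸) = 1.86×10⁻⁴ V = 186 µV

186 µV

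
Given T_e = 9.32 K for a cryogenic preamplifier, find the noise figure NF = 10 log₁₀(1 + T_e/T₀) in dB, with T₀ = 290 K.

F = 1 + T_e/T₀ = 1 + 9.32/290 = 1.03214
NF = 10 log₁₀(1.03214) = 0.137 dB

0.137 dB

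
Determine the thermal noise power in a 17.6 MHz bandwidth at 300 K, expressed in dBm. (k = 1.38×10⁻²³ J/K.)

P_n = kTB = 1.38×10⁻²³ × 300 × 1.76×10⁷ = 7.29×10⁻¹⁴ W
In dBm: 10 log₁₀(7.29×10⁻¹⁴ / 10⁻³) = −101.4 dBm

−101.4 dBm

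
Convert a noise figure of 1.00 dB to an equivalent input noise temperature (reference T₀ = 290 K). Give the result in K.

75.1 K

F = 10^(1.00/10) = 1.25893
T_e = (F − 1)·T₀ = (1.25893 − 1) × 290 = 75.1 K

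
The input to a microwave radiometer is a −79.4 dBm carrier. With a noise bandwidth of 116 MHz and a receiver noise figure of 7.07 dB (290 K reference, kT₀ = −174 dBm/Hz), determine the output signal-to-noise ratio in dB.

6.9 dB

Noise floor: N = −174 + 10 log₁₀(B) + NF
10 log₁₀(1.16×10⁸) = 80.64 dB
N = −174 + 80.64 + 7.07 = −86.29 dBm
SNR = P_sig − N = −79.4 − (−86.29) = 6.89 dB → 6.9 dB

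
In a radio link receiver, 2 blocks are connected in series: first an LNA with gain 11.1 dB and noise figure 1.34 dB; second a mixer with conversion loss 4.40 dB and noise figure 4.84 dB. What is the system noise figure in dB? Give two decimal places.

1.82 dB

Convert to linear (a loss of L dB is a gain of −L dB): F_i = 10^(NF_i/10), G_i = 10^(G_i,dB/10)
  Stage 1: F_1 = 10^(1.34/10) = 1.361, G_1 = 10^(11.1/10) = 12.88
  Stage 2: F_2 = 10^(4.84/10) = 3.048, G_2 = 10^(−4.40/10) = 0.3631
Friis cascade:
  F = 1.361 + (3.048 − 1)/12.88 = 1.520
NF = 10 log₁₀(1.520) = 1.82 dB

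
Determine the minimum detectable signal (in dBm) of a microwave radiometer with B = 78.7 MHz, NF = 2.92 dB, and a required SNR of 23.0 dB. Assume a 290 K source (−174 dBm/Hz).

−69.1 dBm

Sensitivity = −174 + 10 log₁₀(B) + NF + SNR_min
= −174 + 78.96 + 2.92 + 23.0
= −69.12 dBm → −69.1 dBm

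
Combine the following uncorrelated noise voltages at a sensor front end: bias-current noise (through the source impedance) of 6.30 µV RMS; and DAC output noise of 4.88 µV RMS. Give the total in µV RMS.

7.97 µV

Uncorrelated sources add in power (mean-square): V_tot = √(ΣV_i²)
V_tot = √[(6.30×10⁻⁶)² + (4.88×10⁻⁶)²] = 7.97×10⁻⁶ V = 7.97 µV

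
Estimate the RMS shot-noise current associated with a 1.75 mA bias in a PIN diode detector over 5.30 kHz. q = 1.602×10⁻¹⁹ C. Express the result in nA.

I_n = √(2qI·B)
2qI·B = 2 × 1.602×10⁻¹⁹ × 1.75×10⁻³ × 5.30×10³ = 2.97×10⁻¹⁸ A²
I_n = √(2.97×10⁻¹⁸) = 1.72×10⁻⁹ A = 1.72 nA

1.72 nA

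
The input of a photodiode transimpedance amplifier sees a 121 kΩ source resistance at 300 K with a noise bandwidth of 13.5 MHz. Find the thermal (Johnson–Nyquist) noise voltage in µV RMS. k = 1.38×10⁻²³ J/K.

164 µV

V_n = √(4kTRB)
4kTRB = 4 × 1.38×10⁻²³ × 300 × 1.21×10⁵ × 1.35×10⁷ = 2.71×10⁻⁸ V²
V_n = √(2.71×10⁻⁸) = 1.64×10⁻⁴ V = 164 µV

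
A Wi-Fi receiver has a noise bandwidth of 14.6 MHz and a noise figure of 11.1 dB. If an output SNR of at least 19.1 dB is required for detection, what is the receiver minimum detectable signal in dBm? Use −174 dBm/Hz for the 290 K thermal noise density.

Sensitivity = −174 + 10 log₁₀(B) + NF + SNR_min
= −174 + 71.64 + 11.1 + 19.1
= −72.16 dBm → −72.2 dBm

−72.2 dBm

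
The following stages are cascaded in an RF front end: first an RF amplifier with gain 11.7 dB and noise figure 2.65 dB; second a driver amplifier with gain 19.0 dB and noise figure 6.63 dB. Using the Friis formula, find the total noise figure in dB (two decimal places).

Convert to linear (a loss of L dB is a gain of −L dB): F_i = 10^(NF_i/10), G_i = 10^(G_i,dB/10)
  Stage 1: F_1 = 10^(2.65/10) = 1.841, G_1 = 10^(11.7/10) = 14.79
  Stage 2: F_2 = 10^(6.63/10) = 4.603, G_2 = 10^(19.0/10) = 79.43
Friis cascade:
  F = 1.841 + (4.603 − 1)/14.79 = 2.084
NF = 10 log₁₀(2.084) = 3.19 dB

3.19 dB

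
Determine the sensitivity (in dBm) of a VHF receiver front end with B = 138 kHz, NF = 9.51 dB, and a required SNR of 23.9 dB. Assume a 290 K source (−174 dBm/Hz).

Sensitivity = −174 + 10 log₁₀(B) + NF + SNR_min
= −174 + 51.4 + 9.51 + 23.9
= −89.19 dBm → −89.2 dBm

−89.2 dBm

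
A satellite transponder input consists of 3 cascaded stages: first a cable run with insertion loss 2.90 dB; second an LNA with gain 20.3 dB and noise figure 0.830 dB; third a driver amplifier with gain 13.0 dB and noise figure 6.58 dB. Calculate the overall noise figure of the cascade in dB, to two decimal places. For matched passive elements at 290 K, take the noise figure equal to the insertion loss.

Convert to linear (a loss of L dB is a gain of −L dB): F_i = 10^(NF_i/10), G_i = 10^(G_i,dB/10)
  Stage 1: F_1 = 10^(2.90/10) = 1.950, G_1 = 10^(−2.90/10) = 0.5129
  Stage 2: F_2 = 10^(0.830/10) = 1.211, G_2 = 10^(20.3/10) = 107.2
  Stage 3: F_3 = 10^(6.58/10) = 4.550, G_3 = 10^(13.0/10) = 19.95
Friis cascade:
  F = 1.950 + (1.211 − 1)/0.5129 + (4.550 − 1)/54.95 = 2.425
NF = 10 log₁₀(2.425) = 3.85 dB

3.85 dB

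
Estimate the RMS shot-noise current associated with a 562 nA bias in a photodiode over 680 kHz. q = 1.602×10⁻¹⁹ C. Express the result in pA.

350 pA

I_n = √(2qI·B)
2qI·B = 2 × 1.602×10⁻¹⁹ × 5.62×10⁻⁷ × 6.80×10⁵ = 1.22×10⁻¹⁹ A²
I_n = √(1.22×10⁻¹⁹) = 3.50×10⁻¹⁰ A = 350 pA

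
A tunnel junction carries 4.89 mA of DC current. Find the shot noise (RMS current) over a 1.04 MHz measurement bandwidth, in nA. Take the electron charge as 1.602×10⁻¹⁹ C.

40.4 nA

I_n = √(2qI·B)
2qI·B = 2 × 1.602×10⁻¹⁹ × 4.89×10⁻³ × 1.04×10⁶ = 1.63×10⁻¹⁵ A²
I_n = √(1.63×10⁻¹⁵) = 4.04×10⁻⁸ A = 40.4 nA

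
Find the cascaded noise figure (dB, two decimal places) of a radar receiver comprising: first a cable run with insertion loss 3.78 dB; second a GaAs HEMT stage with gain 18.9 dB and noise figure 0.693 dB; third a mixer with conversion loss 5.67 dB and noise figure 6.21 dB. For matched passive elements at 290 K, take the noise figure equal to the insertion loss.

Convert to linear (a loss of L dB is a gain of −L dB): F_i = 10^(NF_i/10), G_i = 10^(G_i,dB/10)
  Stage 1: F_1 = 10^(3.78/10) = 2.388, G_1 = 10^(−3.78/10) = 0.4188
  Stage 2: F_2 = 10^(0.693/10) = 1.173, G_2 = 10^(18.9/10) = 77.62
  Stage 3: F_3 = 10^(6.21/10) = 4.178, G_3 = 10^(−5.67/10) = 0.2710
Friis cascade:
  F = 2.388 + (1.173 − 1)/0.4188 + (4.178 − 1)/32.51 = 2.899
NF = 10 log₁₀(2.899) = 4.62 dB

4.62 dB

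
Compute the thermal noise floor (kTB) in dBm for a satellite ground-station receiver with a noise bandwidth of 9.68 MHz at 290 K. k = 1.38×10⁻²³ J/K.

−104.1 dBm

P_n = kTB = 1.38×10⁻²³ × 290 × 9.68×10⁶ = 3.87×10⁻¹⁴ W
In dBm: 10 log₁₀(3.87×10⁻¹⁴ / 10⁻³) = −104.1 dBm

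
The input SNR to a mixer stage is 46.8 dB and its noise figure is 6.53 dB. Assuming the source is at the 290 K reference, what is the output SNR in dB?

40.27 dB

By definition F = SNR_in/SNR_out, so in dB: SNR_out = SNR_in − NF
SNR_out = 46.8 − 6.53 = 40.27 dB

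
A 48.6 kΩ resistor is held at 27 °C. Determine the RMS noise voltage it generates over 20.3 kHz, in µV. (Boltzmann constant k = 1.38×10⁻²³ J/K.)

T = 27 °C + 273.15 = 300.15 K
V_n = √(4kTRB)
4kTRB = 4 × 1.38×10⁻²³ × 300.15 × 4.86×10⁴ × 2.03×10⁴ = 1.63×10⁻¹¹ V²
V_n = √(1.63×10⁻¹¹) = 4.04×10⁻⁶ V = 4.04 µV

4.04 µV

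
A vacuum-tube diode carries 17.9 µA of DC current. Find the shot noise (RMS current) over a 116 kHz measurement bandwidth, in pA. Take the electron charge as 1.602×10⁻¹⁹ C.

I_n = √(2qI·B)
2qI·B = 2 × 1.602×10⁻¹⁹ × 1.79×10⁻⁵ × 1.16×10⁵ = 6.65×10⁻¹⁹ A²
I_n = √(6.65×10⁻¹⁹) = 8.16×10⁻¹⁰ A = 816 pA

816 pA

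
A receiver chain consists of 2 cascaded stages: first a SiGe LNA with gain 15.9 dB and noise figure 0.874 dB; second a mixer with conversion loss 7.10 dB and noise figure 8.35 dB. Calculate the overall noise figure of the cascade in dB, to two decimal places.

1.38 dB

Convert to linear (a loss of L dB is a gain of −L dB): F_i = 10^(NF_i/10), G_i = 10^(G_i,dB/10)
  Stage 1: F_1 = 10^(0.874/10) = 1.223, G_1 = 10^(15.9/10) = 38.90
  Stage 2: F_2 = 10^(8.35/10) = 6.839, G_2 = 10^(−7.10/10) = 0.1950
Friis cascade:
  F = 1.223 + (6.839 − 1)/38.90 = 1.373
NF = 10 log₁₀(1.373) = 1.38 dB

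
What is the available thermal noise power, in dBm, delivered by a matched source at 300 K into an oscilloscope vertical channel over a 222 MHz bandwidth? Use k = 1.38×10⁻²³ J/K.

P_n = kTB = 1.38×10⁻²³ × 300 × 2.22×10⁸ = 9.19×10⁻¹³ W
In dBm: 10 log₁₀(9.19×10⁻¹³ / 10⁻³) = −90.4 dBm

−90.4 dBm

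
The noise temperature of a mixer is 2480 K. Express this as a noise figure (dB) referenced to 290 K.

F = 1 + T_e/T₀ = 1 + 2480/290 = 9.55172
NF = 10 log₁₀(9.55172) = 9.80 dB

9.80 dB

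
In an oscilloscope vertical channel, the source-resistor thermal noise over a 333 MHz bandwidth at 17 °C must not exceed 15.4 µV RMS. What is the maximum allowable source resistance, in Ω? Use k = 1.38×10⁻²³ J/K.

T = 17 °C + 273.15 = 290.15 K
Johnson–Nyquist: V_n = √(4kTRB) ⇒ R = V_n² / (4kTB)
4kTB = 4 × 1.38×10⁻²³ × 290.15 × 3.33×10⁸ = 5.33×10⁻¹²
R = (1.54×10⁻⁵)² / 5.33×10⁻¹² = 4.45×10¹ Ω = 44.5 Ω

44.5 Ω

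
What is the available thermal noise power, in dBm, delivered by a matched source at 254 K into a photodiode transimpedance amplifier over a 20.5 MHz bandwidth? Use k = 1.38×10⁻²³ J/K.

P_n = kTB = 1.38×10⁻²³ × 254 × 2.05×10⁷ = 7.19×10⁻¹⁴ W
In dBm: 10 log₁₀(7.19×10⁻¹⁴ / 10⁻³) = −101.4 dBm

−101.4 dBm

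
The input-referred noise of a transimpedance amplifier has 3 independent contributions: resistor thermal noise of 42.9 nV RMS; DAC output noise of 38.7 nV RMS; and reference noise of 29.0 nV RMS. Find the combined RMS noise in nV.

Uncorrelated sources add in power (mean-square): V_tot = √(ΣV_i²)
V_tot = √[(4.29×10⁻⁸)² + (3.87×10⁻⁸)² + (2.90×10⁻⁸)²] = 6.46×10⁻⁸ V = 64.6 nV

64.6 nV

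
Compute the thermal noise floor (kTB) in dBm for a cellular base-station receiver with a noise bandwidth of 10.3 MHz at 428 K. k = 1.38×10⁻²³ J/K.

−102.2 dBm

P_n = kTB = 1.38×10⁻²³ × 428 × 1.03×10⁷ = 6.08×10⁻¹⁴ W
In dBm: 10 log₁₀(6.08×10⁻¹⁴ / 10⁻³) = −102.2 dBm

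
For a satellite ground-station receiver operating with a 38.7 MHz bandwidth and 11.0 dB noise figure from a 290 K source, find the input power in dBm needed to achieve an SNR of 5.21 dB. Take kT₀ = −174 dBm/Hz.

Sensitivity = −174 + 10 log₁₀(B) + NF + SNR_min
= −174 + 75.88 + 11.0 + 5.21
= −81.91 dBm → −81.9 dBm

−81.9 dBm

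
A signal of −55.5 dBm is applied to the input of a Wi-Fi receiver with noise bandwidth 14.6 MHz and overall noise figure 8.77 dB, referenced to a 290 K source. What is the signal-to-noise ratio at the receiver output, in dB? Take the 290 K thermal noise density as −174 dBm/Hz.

38.1 dB

Noise floor: N = −174 + 10 log₁₀(B) + NF
10 log₁₀(1.46×10⁷) = 71.64 dB
N = −174 + 71.64 + 8.77 = −93.59 dBm
SNR = P_sig − N = −55.5 − (−93.59) = 38.09 dB → 38.1 dB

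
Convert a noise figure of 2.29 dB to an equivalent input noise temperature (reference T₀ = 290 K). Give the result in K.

F = 10^(2.29/10) = 1.69434
T_e = (F − 1)·T₀ = (1.69434 − 1) × 290 = 201 K

201 K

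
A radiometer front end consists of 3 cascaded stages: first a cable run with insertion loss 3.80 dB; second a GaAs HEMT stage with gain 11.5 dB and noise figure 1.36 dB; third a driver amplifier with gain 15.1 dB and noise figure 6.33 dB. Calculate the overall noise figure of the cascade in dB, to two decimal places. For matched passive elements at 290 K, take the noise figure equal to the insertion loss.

Convert to linear (a loss of L dB is a gain of −L dB): F_i = 10^(NF_i/10), G_i = 10^(G_i,dB/10)
  Stage 1: F_1 = 10^(3.80/10) = 2.399, G_1 = 10^(−3.80/10) = 0.4169
  Stage 2: F_2 = 10^(1.36/10) = 1.368, G_2 = 10^(11.5/10) = 14.13
  Stage 3: F_3 = 10^(6.33/10) = 4.295, G_3 = 10^(15.1/10) = 32.36
Friis cascade:
  F = 2.399 + (1.368 − 1)/0.4169 + (4.295 − 1)/5.888 = 3.841
NF = 10 log₁₀(3.841) = 5.84 dB

5.84 dB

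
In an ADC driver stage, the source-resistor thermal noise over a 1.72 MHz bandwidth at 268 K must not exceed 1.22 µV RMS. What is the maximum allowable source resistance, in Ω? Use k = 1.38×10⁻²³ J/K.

Johnson–Nyquist: V_n = √(4kTRB) ⇒ R = V_n² / (4kTB)
4kTB = 4 × 1.38×10⁻²³ × 268 × 1.72×10⁶ = 2.54×10⁻¹⁴
R = (1.22×10⁻⁶)² / 2.54×10⁻¹⁴ = 5.85×10¹ Ω = 58.5 Ω

58.5 Ω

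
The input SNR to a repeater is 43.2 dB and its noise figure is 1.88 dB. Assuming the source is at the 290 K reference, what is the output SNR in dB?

41.32 dB

By definition F = SNR_in/SNR_out, so in dB: SNR_out = SNR_in − NF
SNR_out = 43.2 − 1.88 = 41.32 dB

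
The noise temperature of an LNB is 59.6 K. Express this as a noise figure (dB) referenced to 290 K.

0.812 dB

F = 1 + T_e/T₀ = 1 + 59.6/290 = 1.20552
NF = 10 log₁₀(1.20552) = 0.812 dB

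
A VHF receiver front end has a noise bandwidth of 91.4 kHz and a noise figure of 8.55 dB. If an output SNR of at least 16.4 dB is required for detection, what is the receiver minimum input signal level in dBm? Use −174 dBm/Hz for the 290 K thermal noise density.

Sensitivity = −174 + 10 log₁₀(B) + NF + SNR_min
= −174 + 49.61 + 8.55 + 16.4
= −99.44 dBm → −99.4 dBm

−99.4 dBm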